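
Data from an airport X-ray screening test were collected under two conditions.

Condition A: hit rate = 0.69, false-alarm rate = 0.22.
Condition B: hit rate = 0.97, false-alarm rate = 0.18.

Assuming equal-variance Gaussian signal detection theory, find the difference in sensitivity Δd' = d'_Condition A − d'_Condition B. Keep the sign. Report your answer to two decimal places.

Δd' = -1.53

Condition A: z(0.69) = 0.496, z(0.22) = -0.772, d' = 1.268
Condition B: z(0.97) = 1.881, z(0.18) = -0.915, d' = 2.796
Δd' = d'_Condition A − d'_Condition B = 1.268 − 2.796 = -1.528
Condition B has the higher sensitivity.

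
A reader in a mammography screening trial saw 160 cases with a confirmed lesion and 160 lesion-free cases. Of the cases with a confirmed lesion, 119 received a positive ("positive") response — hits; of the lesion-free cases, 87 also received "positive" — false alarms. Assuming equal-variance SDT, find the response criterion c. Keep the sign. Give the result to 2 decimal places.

c = -0.38

H = 119/160 = 0.7438
FA = 87/160 = 0.5437
z(H) = z(0.7438) = 0.6551
z(FA) = z(0.5437) = 0.1098
c = −½·[z(H) + z(FA)] = −0.5 × (0.6551 + 0.1098) = -0.38245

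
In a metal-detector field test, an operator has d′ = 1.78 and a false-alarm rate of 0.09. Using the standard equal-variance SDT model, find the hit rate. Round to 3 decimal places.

z(false-alarm rate) = z(0.09) = -1.3408
z(H) = z(FA) + d' = -1.3408 + 1.78 = 0.4392
hit rate = Φ(0.4392) = 0.6697

hit rate = 0.670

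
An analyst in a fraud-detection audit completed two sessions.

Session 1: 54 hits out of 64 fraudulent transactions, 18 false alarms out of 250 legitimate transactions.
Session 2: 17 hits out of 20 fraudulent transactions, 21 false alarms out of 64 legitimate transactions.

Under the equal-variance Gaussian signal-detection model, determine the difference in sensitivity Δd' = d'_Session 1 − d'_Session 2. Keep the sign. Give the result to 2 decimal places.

Session 1: z(0.8438) = 1.010, z(0.0720) = -1.461, d' = 2.471
Session 2: z(0.8500) = 1.036, z(0.3281) = -0.445, d' = 1.481
Δd' = d'_Session 1 − d'_Session 2 = 2.471 − 1.481 = 0.990
Session 1 has the higher sensitivity.

Δd' = 0.99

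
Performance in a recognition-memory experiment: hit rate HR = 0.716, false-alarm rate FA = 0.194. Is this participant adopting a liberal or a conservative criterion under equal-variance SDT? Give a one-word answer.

conservative

z(H) = 0.571, z(FA) = -0.863
c = −½·(z(H) + z(FA)) = 0.146
c > 0 → conservative criterion (biased toward responding “no”).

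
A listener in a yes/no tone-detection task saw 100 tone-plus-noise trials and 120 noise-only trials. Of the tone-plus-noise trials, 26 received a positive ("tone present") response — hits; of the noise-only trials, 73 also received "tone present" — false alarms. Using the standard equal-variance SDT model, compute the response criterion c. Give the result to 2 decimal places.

c = 0.18

H = 26/100 = 0.2600
FA = 73/120 = 0.6083
Φ⁻¹(H) = -0.6433
Φ⁻¹(FA) = 0.2749
c = −½·[z(H) + z(FA)] = −0.5 × (-0.6433 + 0.2749) = 0.1842
c > 0: the listener has a conservative response bias.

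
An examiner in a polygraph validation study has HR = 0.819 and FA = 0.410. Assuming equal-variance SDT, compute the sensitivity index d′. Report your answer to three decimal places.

d′ = 1.139

z(H) = z(0.819) = 0.9116
z(FA) = z(0.410) = -0.2275
d' = z(H) − z(FA) = 0.9116 − (-0.2275) = 1.1391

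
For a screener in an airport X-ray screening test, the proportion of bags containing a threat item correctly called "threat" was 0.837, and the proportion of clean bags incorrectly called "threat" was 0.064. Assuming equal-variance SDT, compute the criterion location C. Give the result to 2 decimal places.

z(0.837) = 0.9822, z(0.064) = -1.5220
c = −½·[z(H) + z(FA)] = −0.5 × (0.9822 + (-1.5220)) = 0.2699

C = 0.27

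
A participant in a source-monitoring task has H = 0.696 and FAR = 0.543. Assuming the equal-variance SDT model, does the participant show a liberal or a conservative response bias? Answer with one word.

z(H) = 0.513, z(FA) = 0.108
c = −½·(z(H) + z(FA)) = -0.3105
c < 0 → liberal criterion (biased toward responding “yes”).

liberal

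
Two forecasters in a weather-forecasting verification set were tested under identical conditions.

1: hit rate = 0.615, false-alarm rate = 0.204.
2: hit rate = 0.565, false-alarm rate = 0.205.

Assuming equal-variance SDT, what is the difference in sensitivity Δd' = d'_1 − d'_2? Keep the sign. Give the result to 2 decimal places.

Δd' = 0.13

1: z(0.615) = 0.292, z(0.204) = -0.827, d' = 1.119
2: z(0.565) = 0.164, z(0.205) = -0.824, d' = 0.988
Δd' = d'_1 − d'_2 = 1.119 − 0.988 = 0.131
1 has the higher sensitivity.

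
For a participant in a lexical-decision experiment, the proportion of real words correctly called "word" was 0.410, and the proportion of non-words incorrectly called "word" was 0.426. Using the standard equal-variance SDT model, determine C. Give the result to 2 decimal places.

Φ⁻¹(H) = Φ⁻¹(0.410) = -0.228
Φ⁻¹(FA) = Φ⁻¹(0.426) = -0.187
c = −½·[z(H) + z(FA)] = −0.5 × (-0.228 + (-0.187)) = 0.2075
c > 0: the participant has a conservative response bias.

C = 0.21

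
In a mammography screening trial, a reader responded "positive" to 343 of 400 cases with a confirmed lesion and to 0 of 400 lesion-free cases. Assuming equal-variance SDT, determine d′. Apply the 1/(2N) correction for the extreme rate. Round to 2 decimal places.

The false-alarm rate is 0/400 = 0, so apply the 1/(2N) correction: FA → 1/(2·400) = 0.00125.
z(H) = z(0.85750) = 1.069
z(FA) = z(0.00125) = -3.023
d' = 1.069 − (-3.023) = 4.092

d′ = 4.09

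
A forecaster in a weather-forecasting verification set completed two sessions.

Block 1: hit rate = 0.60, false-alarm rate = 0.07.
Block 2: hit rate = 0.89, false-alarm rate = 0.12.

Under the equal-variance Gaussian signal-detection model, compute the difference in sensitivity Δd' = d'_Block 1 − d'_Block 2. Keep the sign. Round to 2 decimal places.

Block 1: z(0.60) = 0.253, z(0.07) = -1.476, d' = 1.729
Block 2: z(0.89) = 1.227, z(0.12) = -1.175, d' = 2.402
Δd' = d'_Block 1 − d'_Block 2 = 1.729 − 2.402 = -0.673
Block 2 has the higher sensitivity.

Δd' = -0.67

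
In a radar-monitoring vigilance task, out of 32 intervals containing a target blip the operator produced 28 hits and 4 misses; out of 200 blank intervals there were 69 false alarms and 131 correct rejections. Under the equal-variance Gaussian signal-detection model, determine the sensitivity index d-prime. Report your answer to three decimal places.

H = 28/32 = 0.8750
FA = 69/200 = 0.3450
z(H) = z(0.8750) = 1.1503
z(FA) = z(0.3450) = -0.3989
d' = z(H) − z(FA) = 1.1503 − (-0.3989) = 1.5492

d-prime = 1.549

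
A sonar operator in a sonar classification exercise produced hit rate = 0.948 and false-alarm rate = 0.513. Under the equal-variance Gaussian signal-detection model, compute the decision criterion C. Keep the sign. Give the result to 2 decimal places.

z(H) = z(0.948) = 1.6258
z(FA) = z(0.513) = 0.0326
c = −½·[z(H) + z(FA)] = −0.5 × (1.6258 + 0.0326) = -0.8292
c < 0: the sonar operator has a liberal response bias.

C = -0.83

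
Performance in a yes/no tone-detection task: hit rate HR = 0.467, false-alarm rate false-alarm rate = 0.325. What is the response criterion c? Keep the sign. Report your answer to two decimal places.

z(0.467) = -0.0828, z(0.325) = -0.4538
c = −½·[z(H) + z(FA)] = −0.5 × (-0.0828 + (-0.4538)) = 0.2683

c = 0.27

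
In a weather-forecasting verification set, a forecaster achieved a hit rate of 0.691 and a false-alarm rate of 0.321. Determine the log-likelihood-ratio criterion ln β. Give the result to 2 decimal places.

Φ⁻¹(H) = 0.499
Φ⁻¹(FA) = -0.465
ln β = −½·[z(H)² − z(FA)²] = −0.5 × (0.249 − 0.216) = -0.0165

ln β = -0.02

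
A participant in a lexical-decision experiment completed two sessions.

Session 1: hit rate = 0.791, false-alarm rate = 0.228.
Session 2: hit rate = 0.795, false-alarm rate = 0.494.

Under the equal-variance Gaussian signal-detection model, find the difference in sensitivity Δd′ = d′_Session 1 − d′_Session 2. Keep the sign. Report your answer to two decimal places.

Δd′ = 0.72

Session 1: z(0.791) = 0.810, z(0.228) = -0.745, d' = 1.555
Session 2: z(0.795) = 0.824, z(0.494) = -0.015, d' = 0.839
Δd' = d'_Session 1 − d'_Session 2 = 1.555 − 0.839 = 0.716
Session 1 has the higher sensitivity.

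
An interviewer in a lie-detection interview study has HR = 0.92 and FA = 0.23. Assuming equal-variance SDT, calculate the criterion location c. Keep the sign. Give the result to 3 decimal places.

z(H) = 1.4051
z(FA) = -0.7388
c = −½·[z(H) + z(FA)] = −0.5 × (1.4051 + (-0.7388)) = -0.33315

c = -0.333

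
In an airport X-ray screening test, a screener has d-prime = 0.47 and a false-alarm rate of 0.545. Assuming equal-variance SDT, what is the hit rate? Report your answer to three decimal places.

z(false-alarm rate) = z(0.545) = 0.1130
z(H) = z(FA) + d' = 0.1130 + 0.47 = 0.5830
hit rate = Φ(0.5830) = 0.7201

hit rate = 0.720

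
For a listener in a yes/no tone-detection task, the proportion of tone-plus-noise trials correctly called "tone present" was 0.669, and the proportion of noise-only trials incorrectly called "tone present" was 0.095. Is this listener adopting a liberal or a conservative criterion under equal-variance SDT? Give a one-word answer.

conservative

z(H) = 0.437, z(FA) = -1.311
c = −½·(z(H) + z(FA)) = 0.437
c > 0 → conservative criterion (biased toward responding “no”).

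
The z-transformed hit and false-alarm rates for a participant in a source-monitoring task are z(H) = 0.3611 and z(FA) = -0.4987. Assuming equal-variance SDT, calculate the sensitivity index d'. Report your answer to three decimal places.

d' = 0.860

d' = z(H) − z(FA) = 0.3611 − (-0.4987) = 0.8598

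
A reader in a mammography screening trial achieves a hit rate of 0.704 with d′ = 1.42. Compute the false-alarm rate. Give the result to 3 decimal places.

z(hit rate) = z(0.704) = 0.5359
z(FA) = z(H) − d' = 0.5359 − 1.42 = -0.8841
false-alarm rate = Φ(-0.8841) = 0.1883

false-alarm rate = 0.188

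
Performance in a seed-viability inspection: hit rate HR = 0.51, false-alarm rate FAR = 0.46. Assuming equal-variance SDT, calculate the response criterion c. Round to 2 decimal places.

c = 0.04

z(H) = z(0.51) = 0.025
z(FA) = z(0.46) = -0.100
c = −½·[z(H) + z(FA)] = −0.5 × (0.025 + (-0.100)) = 0.0375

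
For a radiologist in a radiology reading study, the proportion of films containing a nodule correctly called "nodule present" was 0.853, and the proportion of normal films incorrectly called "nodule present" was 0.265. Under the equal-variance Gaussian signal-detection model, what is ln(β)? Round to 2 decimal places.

ln β = -0.35

Φ⁻¹(0.853) = 1.049, Φ⁻¹(0.265) = -0.628
ln β = −½·[z(H)² − z(FA)²] = −0.5 × (1.100 − 0.394) = -0.353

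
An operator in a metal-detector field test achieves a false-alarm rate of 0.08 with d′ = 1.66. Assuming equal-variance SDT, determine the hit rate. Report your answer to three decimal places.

hit rate = 0.601

z(false-alarm rate) = z(0.08) = -1.4051
z(H) = z(FA) + d' = -1.4051 + 1.66 = 0.2549
hit rate = Φ(0.2549) = 0.6006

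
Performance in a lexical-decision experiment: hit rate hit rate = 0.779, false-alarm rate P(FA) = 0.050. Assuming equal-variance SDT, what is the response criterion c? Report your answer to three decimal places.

Φ⁻¹(H) = Φ⁻¹(0.779) = 0.7688
Φ⁻¹(FA) = Φ⁻¹(0.050) = -1.6449
c = −½·[z(H) + z(FA)] = −0.5 × (0.7688 + (-1.6449)) = 0.43805

c = 0.438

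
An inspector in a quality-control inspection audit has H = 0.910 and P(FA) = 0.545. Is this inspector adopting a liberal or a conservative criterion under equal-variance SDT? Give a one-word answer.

liberal

z(H) = 1.341, z(FA) = 0.113
c = −½·(z(H) + z(FA)) = -0.727
c < 0 → liberal criterion (biased toward responding “yes”).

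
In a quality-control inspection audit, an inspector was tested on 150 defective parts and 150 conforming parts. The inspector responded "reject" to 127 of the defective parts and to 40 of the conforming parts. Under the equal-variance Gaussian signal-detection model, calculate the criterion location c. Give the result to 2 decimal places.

c = -0.20

H = 127/150 = 0.8467
FA = 40/150 = 0.2667
z(H) = z(0.8467) = 1.0224
z(FA) = z(0.2667) = -0.6228
c = −½·[z(H) + z(FA)] = −0.5 × (1.0224 + (-0.6228)) = -0.1998
c < 0: the inspector has a liberal response bias.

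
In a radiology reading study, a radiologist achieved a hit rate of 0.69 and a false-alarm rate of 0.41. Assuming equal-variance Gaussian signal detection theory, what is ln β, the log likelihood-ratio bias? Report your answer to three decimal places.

Φ⁻¹(H) = Φ⁻¹(0.69) = 0.4959
Φ⁻¹(FA) = Φ⁻¹(0.41) = -0.2275
ln β = −½·[z(H)² − z(FA)²] = −0.5 × (0.2459 − 0.0518) = -0.09705

ln β = -0.097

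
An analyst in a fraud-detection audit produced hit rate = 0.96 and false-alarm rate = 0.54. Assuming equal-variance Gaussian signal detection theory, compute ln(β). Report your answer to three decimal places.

ln β = -1.527

Φ⁻¹(0.96) = 1.7507, Φ⁻¹(0.54) = 0.1004
ln β = −½·[z(H)² − z(FA)²] = −0.5 × (3.0650 − 0.0101) = -1.52745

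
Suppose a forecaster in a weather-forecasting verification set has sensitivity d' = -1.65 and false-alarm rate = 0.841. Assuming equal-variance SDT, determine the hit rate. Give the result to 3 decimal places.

z(false-alarm rate) = z(0.841) = 0.9986
z(H) = z(FA) + d' = 0.9986 + (-1.65) = -0.6514
hit rate = Φ(-0.6514) = 0.2574

hit rate = 0.257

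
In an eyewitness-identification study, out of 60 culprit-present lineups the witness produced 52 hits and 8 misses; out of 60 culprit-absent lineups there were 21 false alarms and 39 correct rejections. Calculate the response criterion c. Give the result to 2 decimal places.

c = -0.36

H = 52/60 = 0.8667
FA = 21/60 = 0.3500
z(H) = z(0.8667) = 1.1109
z(FA) = z(0.3500) = -0.3853
c = −½·[z(H) + z(FA)] = −0.5 × (1.1109 + (-0.3853)) = -0.3628
c < 0: the witness has a liberal response bias.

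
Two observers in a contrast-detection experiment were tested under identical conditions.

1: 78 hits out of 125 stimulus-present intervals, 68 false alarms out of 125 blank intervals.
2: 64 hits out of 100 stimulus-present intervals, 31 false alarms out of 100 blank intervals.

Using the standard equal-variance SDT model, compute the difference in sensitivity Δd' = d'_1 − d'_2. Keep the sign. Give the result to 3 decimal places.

1: z(0.6240) = 0.3160, z(0.5440) = 0.1105, d' = 0.2055
2: z(0.6400) = 0.3585, z(0.3100) = -0.4959, d' = 0.8544
Δd' = d'_1 − d'_2 = 0.2055 − 0.8544 = -0.6489
2 has the higher sensitivity.

Δd' = -0.649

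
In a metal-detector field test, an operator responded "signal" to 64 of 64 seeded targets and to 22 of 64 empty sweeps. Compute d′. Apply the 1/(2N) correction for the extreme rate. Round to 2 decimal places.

The hit rate is 64/64 = 1, so apply the 1/(2N) correction: H → 1 − 1/(2·64) = 0.99219.
z(H) = z(0.99219) = 2.418
z(FA) = z(0.34375) = -0.402
d' = 2.418 − (-0.402) = 2.820

d′ = 2.82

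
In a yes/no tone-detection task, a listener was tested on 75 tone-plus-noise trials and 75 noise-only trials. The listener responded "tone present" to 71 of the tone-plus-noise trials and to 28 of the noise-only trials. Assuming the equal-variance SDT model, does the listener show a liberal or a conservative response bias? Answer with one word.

z(H) = 1.613, z(FA) = -0.323
c = −½·(z(H) + z(FA)) = -0.645
c < 0 → liberal criterion (biased toward responding “yes”).

liberal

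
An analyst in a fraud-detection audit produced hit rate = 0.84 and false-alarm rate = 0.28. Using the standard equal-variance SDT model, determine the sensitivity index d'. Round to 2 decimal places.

d' = 1.58

z(0.84) = 0.994, z(0.28) = -0.583
d' = z(H) − z(FA) = 0.994 − (-0.583) = 1.577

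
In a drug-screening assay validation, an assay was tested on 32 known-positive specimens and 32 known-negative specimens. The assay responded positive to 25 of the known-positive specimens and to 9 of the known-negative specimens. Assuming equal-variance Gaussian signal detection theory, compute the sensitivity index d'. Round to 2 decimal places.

H = 25/32 = 0.7812
FA = 9/32 = 0.2812
Φ⁻¹(0.7812) = 0.776, Φ⁻¹(0.2812) = -0.579
d' = z(H) − z(FA) = 0.776 − (-0.579) = 1.355

d' = 1.36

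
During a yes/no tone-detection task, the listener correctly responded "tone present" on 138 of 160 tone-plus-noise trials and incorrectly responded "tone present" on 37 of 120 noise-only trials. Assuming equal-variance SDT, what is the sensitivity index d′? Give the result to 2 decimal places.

d′ = 1.59

H = 138/160 = 0.8625
FA = 37/120 = 0.3083
z(0.8625) = 1.092, z(0.3083) = -0.501
d' = z(H) − z(FA) = 1.092 − (-0.501) = 1.593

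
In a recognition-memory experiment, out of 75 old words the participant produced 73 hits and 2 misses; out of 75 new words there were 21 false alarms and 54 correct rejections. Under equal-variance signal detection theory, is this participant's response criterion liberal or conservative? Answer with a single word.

liberal

z(H) = 1.932, z(FA) = -0.583
c = −½·(z(H) + z(FA)) = -0.6745
c < 0 → liberal criterion (biased toward responding “yes”).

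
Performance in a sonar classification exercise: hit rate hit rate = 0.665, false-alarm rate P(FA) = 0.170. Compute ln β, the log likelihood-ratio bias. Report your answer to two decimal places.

z(H) = z(0.665) = 0.426
z(FA) = z(0.170) = -0.954
ln β = −½·[z(H)² − z(FA)²] = −0.5 × (0.181 − 0.910) = 0.3645

ln β = 0.36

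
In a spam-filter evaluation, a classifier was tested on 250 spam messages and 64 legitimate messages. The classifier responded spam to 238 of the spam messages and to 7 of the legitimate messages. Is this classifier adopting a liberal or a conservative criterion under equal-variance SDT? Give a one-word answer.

z(H) = 1.665, z(FA) = -1.230
c = −½·(z(H) + z(FA)) = -0.2175
c < 0 → liberal criterion (biased toward responding “yes”).

liberal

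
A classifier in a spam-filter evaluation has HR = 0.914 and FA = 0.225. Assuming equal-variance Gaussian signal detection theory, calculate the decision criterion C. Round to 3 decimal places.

z(0.914) = 1.3658, z(0.225) = -0.7554
c = −½·[z(H) + z(FA)] = −0.5 × (1.3658 + (-0.7554)) = -0.3052

C = -0.305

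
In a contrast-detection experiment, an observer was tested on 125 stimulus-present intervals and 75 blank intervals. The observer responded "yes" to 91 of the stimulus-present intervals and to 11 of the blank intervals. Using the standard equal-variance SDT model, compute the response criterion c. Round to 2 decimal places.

c = 0.22

H = 91/125 = 0.7280
FA = 11/75 = 0.1467
Φ⁻¹(0.7280) = 0.607, Φ⁻¹(0.1467) = -1.051
c = −½·[z(H) + z(FA)] = −0.5 × (0.607 + (-1.051)) = 0.222
c > 0: the observer has a conservative response bias.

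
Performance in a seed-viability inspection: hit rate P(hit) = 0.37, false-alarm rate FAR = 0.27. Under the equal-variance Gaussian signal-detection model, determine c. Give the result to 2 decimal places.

c = 0.47

z(H) = z(0.37) = -0.3319
z(FA) = z(0.27) = -0.6128
c = −½·[z(H) + z(FA)] = −0.5 × (-0.3319 + (-0.6128)) = 0.47235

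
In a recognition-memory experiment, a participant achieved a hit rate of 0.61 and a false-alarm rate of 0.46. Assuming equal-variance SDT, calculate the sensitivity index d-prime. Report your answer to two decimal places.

d-prime = 0.38

z(H) = z(0.61) = 0.279
z(FA) = z(0.46) = -0.100
d' = z(H) − z(FA) = 0.279 − (-0.100) = 0.379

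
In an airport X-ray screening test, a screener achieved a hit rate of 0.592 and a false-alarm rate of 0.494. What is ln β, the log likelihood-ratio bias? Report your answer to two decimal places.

ln β = -0.03

Φ⁻¹(H) = 0.233
Φ⁻¹(FA) = -0.015
ln β = −½·[z(H)² − z(FA)²] = −0.5 × (0.054 − 0.000) = -0.027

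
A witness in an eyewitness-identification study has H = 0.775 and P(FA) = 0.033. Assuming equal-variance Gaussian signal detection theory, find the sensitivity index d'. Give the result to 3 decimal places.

z(0.775) = 0.7554, z(0.033) = -1.8384
d' = z(H) − z(FA) = 0.7554 − (-1.8384) = 2.5938

d' = 2.594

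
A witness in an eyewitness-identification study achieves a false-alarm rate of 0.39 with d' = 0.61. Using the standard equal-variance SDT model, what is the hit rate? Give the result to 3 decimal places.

hit rate = 0.630

z(false-alarm rate) = z(0.39) = -0.2793
z(H) = z(FA) + d' = -0.2793 + 0.61 = 0.3307
hit rate = Φ(0.3307) = 0.6296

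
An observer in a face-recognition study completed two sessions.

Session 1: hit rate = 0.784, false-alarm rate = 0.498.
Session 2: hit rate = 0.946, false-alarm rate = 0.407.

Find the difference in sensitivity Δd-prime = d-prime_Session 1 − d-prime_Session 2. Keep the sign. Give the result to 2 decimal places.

Session 1: z(0.784) = 0.786, z(0.498) = -0.005, d' = 0.791
Session 2: z(0.946) = 1.607, z(0.407) = -0.235, d' = 1.842
Δd' = d'_Session 1 − d'_Session 2 = 0.791 − 1.842 = -1.051
Session 2 has the higher sensitivity.

Δd-prime = -1.05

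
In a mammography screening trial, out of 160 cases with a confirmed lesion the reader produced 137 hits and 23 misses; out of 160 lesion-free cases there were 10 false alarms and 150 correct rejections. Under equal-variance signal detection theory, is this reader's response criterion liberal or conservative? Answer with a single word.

conservative

z(H) = 1.064, z(FA) = -1.534
c = −½·(z(H) + z(FA)) = 0.235
c > 0 → conservative criterion (biased toward responding “no”).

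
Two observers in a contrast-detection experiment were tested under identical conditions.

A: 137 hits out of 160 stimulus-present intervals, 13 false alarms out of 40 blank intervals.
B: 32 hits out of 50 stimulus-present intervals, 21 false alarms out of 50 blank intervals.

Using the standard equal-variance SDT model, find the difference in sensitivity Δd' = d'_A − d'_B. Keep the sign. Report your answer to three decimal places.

A: z(0.8562) = 1.0634, z(0.3250) = -0.4538, d' = 1.5172
B: z(0.6400) = 0.3585, z(0.4200) = -0.2019, d' = 0.5604
Δd' = d'_A − d'_B = 1.5172 − 0.5604 = 0.9568
A has the higher sensitivity.

Δd' = 0.957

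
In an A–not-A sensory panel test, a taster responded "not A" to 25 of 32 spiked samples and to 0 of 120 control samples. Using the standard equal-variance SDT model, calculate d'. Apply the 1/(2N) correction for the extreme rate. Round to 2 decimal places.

d' = 3.41

The false-alarm rate is 0/120 = 0, so apply the 1/(2N) correction: FA → 1/(2·120) = 0.00417.
z(H) = z(0.78125) = 0.776
z(FA) = z(0.00417) = -2.638
d' = 0.776 − (-2.638) = 3.414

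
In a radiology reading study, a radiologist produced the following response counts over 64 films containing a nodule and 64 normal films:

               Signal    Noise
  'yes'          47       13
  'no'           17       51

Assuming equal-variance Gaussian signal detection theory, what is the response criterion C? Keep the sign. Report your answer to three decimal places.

H = 47/64 = 0.7344
FA = 13/64 = 0.2031
z(H) = 0.6262
z(FA) = -0.8306
c = −½·[z(H) + z(FA)] = −0.5 × (0.6262 + (-0.8306)) = 0.1022
c > 0: the radiologist has a conservative response bias.

C = 0.102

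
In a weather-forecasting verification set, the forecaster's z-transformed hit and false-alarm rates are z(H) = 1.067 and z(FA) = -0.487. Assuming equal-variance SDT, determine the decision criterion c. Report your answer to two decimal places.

c = −½·[z(H) + z(FA)] = −½·(1.067 + (-0.487)) = -0.290
c < 0: the forecaster has a liberal response bias.

c = -0.29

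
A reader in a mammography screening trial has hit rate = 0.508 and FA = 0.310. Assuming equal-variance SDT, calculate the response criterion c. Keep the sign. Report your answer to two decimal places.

c = 0.24

z(0.508) = 0.020, z(0.310) = -0.496
c = −½·[z(H) + z(FA)] = −0.5 × (0.020 + (-0.496)) = 0.238
c > 0: the reader has a conservative response bias.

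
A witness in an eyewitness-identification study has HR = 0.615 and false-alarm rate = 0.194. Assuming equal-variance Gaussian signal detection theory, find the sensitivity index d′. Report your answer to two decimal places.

d′ = 1.16

Φ⁻¹(H) = 0.292
Φ⁻¹(FA) = -0.863
d' = z(H) − z(FA) = 0.292 − (-0.863) = 1.155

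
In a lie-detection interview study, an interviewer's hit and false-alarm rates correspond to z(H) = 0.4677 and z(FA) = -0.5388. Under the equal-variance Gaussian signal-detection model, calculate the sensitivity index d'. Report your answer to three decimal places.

d' = z(H) − z(FA) = 0.4677 − (-0.5388) = 1.0065

d' = 1.007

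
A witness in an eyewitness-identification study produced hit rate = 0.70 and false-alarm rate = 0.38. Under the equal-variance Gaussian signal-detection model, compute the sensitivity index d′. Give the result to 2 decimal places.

d′ = 0.83

z(H) = z(0.70) = 0.524
z(FA) = z(0.38) = -0.305
d' = z(H) − z(FA) = 0.524 − (-0.305) = 0.829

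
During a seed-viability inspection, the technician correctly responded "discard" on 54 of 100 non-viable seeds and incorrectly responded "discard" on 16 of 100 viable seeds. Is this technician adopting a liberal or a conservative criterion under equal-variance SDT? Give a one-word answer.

conservative

z(H) = 0.100, z(FA) = -0.994
c = −½·(z(H) + z(FA)) = 0.447
c > 0 → conservative criterion (biased toward responding “no”).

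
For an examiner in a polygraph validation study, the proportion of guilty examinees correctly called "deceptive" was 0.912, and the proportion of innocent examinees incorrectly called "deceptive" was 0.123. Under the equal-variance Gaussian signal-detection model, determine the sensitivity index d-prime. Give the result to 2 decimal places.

d-prime = 2.51

z(H) = 1.3532
z(FA) = -1.1601
d' = z(H) − z(FA) = 1.3532 − (-1.1601) = 2.5133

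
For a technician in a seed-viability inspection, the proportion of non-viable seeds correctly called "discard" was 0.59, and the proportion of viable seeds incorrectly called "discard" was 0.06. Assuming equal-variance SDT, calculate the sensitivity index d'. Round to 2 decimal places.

Φ⁻¹(H) = Φ⁻¹(0.59) = 0.228
Φ⁻¹(FA) = Φ⁻¹(0.06) = -1.555
d' = z(H) − z(FA) = 0.228 − (-1.555) = 1.783

d' = 1.78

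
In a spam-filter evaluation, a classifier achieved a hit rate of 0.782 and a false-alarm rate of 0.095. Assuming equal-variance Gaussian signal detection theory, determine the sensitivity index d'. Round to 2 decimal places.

Φ⁻¹(H) = Φ⁻¹(0.782) = 0.779
Φ⁻¹(FA) = Φ⁻¹(0.095) = -1.311
d' = z(H) − z(FA) = 0.779 − (-1.311) = 2.090

d' = 2.09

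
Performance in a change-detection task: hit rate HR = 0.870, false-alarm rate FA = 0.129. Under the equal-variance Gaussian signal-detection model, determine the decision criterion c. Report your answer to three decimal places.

z(0.870) = 1.1264, z(0.129) = -1.1311
c = −½·[z(H) + z(FA)] = −0.5 × (1.1264 + (-1.1311)) = 0.00235

c = 0.002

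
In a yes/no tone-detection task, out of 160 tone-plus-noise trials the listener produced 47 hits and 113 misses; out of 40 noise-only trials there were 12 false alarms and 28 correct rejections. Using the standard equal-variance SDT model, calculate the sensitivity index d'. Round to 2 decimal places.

d' = -0.02

H = 47/160 = 0.2938
FA = 12/40 = 0.3000
Φ⁻¹(H) = Φ⁻¹(0.2938) = -0.5423
Φ⁻¹(FA) = Φ⁻¹(0.3000) = -0.5244
d' = z(H) − z(FA) = -0.5423 − (-0.5244) = -0.0179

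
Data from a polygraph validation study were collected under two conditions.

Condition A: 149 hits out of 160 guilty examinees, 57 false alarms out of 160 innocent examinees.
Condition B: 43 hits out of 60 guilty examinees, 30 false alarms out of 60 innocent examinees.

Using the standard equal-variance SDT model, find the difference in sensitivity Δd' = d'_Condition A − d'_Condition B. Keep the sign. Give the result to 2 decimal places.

Condition A: z(0.9313) = 1.486, z(0.3563) = -0.368, d' = 1.854
Condition B: z(0.7167) = 0.573, z(0.5000) = 0.000, d' = 0.573
Δd' = d'_Condition A − d'_Condition B = 1.854 − 0.573 = 1.281
Condition A has the higher sensitivity.

Δd' = 1.28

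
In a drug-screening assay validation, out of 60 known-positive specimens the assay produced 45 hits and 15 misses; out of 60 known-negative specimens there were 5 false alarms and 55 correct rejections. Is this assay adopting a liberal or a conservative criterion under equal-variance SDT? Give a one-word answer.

conservative

z(H) = 0.674, z(FA) = -1.383
c = −½·(z(H) + z(FA)) = 0.3545
c > 0 → conservative criterion (biased toward responding “no”).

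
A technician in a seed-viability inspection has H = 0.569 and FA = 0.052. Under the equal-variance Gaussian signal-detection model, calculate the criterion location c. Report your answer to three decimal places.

z(H) = 0.1738
z(FA) = -1.6258
c = −½·[z(H) + z(FA)] = −0.5 × (0.1738 + (-1.6258)) = 0.7260
c > 0: the technician has a conservative response bias.

c = 0.726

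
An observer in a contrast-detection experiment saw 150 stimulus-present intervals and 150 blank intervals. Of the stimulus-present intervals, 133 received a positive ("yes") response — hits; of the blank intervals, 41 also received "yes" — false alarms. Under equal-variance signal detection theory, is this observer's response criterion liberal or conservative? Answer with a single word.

z(H) = 1.209, z(FA) = -0.603
c = −½·(z(H) + z(FA)) = -0.303
c < 0 → liberal criterion (biased toward responding “yes”).

liberal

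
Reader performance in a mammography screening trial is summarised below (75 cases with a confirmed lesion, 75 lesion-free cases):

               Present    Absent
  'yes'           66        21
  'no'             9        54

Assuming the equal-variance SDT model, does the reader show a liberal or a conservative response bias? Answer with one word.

z(H) = 1.175, z(FA) = -0.583
c = −½·(z(H) + z(FA)) = -0.296
c < 0 → liberal criterion (biased toward responding “yes”).

liberal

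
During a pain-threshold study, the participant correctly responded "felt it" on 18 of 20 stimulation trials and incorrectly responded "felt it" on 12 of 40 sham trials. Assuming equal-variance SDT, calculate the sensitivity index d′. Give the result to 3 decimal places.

d′ = 1.806

H = 18/20 = 0.9000
FA = 12/40 = 0.3000
z(0.9000) = 1.2816, z(0.3000) = -0.5244
d' = z(H) − z(FA) = 1.2816 − (-0.5244) = 1.8060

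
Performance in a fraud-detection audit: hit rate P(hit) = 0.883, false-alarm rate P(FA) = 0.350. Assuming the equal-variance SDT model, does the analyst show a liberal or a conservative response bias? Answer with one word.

z(H) = 1.190, z(FA) = -0.385
c = −½·(z(H) + z(FA)) = -0.4025
c < 0 → liberal criterion (biased toward responding “yes”).

liberal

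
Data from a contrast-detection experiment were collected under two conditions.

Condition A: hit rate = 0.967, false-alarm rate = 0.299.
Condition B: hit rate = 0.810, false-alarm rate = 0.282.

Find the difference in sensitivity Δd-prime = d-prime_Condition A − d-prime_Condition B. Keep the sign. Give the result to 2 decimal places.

Condition A: z(0.967) = 1.838, z(0.299) = -0.527, d' = 2.365
Condition B: z(0.810) = 0.878, z(0.282) = -0.577, d' = 1.455
Δd' = d'_Condition A − d'_Condition B = 2.365 − 1.455 = 0.910
Condition A has the higher sensitivity.

Δd-prime = 0.91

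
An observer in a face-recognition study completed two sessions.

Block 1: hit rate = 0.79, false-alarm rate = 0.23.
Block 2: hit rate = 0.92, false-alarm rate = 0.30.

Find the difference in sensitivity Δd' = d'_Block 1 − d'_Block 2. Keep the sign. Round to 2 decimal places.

Block 1: z(0.79) = 0.806, z(0.23) = -0.739, d' = 1.545
Block 2: z(0.92) = 1.405, z(0.30) = -0.524, d' = 1.929
Δd' = d'_Block 1 − d'_Block 2 = 1.545 − 1.929 = -0.384
Block 2 has the higher sensitivity.

Δd' = -0.38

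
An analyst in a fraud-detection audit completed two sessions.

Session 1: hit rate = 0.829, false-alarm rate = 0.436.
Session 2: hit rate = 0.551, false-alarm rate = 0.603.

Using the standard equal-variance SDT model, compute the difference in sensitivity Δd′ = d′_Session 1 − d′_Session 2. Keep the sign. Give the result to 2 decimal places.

Session 1: z(0.829) = 0.950, z(0.436) = -0.161, d' = 1.111
Session 2: z(0.551) = 0.128, z(0.603) = 0.261, d' = -0.133
Δd' = d'_Session 1 − d'_Session 2 = 1.111 − (-0.133) = 1.244
Session 1 has the higher sensitivity.

Δd′ = 1.24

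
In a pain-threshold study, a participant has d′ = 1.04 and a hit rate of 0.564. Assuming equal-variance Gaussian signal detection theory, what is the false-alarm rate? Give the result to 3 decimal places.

z(hit rate) = z(0.564) = 0.1611
z(FA) = z(H) − d' = 0.1611 − 1.04 = -0.8789
false-alarm rate = Φ(-0.8789) = 0.1897

false-alarm rate = 0.190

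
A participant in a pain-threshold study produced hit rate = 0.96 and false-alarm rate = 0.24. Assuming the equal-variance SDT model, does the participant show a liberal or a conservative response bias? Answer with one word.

liberal

z(H) = 1.751, z(FA) = -0.706
c = −½·(z(H) + z(FA)) = -0.5225
c < 0 → liberal criterion (biased toward responding “yes”).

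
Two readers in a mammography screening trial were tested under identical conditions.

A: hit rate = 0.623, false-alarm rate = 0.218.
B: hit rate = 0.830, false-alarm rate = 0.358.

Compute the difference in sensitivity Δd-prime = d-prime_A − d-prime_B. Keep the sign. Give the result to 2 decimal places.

A: z(0.623) = 0.313, z(0.218) = -0.779, d' = 1.092
B: z(0.830) = 0.954, z(0.358) = -0.364, d' = 1.318
Δd' = d'_A − d'_B = 1.092 − 1.318 = -0.226
B has the higher sensitivity.

Δd-prime = -0.23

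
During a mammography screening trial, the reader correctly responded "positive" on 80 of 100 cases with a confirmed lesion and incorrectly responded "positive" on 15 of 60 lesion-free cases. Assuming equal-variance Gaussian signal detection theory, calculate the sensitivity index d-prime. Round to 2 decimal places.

H = 80/100 = 0.8000
FA = 15/60 = 0.2500
Φ⁻¹(H) = Φ⁻¹(0.8000) = 0.8416
Φ⁻¹(FA) = Φ⁻¹(0.2500) = -0.6745
d' = z(H) − z(FA) = 0.8416 − (-0.6745) = 1.5161

d-prime = 1.52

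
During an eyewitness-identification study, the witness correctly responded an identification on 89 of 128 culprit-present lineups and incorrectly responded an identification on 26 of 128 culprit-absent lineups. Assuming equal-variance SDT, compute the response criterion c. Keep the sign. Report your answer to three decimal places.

c = 0.160

H = 89/128 = 0.6953
FA = 26/128 = 0.2031
Φ⁻¹(H) = Φ⁻¹(0.6953) = 0.5109
Φ⁻¹(FA) = Φ⁻¹(0.2031) = -0.8306
c = −½·[z(H) + z(FA)] = −0.5 × (0.5109 + (-0.8306)) = 0.15985
c > 0: the witness has a conservative response bias.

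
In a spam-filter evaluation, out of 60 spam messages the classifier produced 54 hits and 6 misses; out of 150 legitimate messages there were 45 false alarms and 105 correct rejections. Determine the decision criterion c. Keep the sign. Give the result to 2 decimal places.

H = 54/60 = 0.9000
FA = 45/150 = 0.3000
z(H) = z(0.9000) = 1.2816
z(FA) = z(0.3000) = -0.5244
c = −½·[z(H) + z(FA)] = −0.5 × (1.2816 + (-0.5244)) = -0.3786

c = -0.38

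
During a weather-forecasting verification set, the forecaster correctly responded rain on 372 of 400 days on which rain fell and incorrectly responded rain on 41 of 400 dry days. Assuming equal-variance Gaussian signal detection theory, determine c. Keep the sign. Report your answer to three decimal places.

H = 372/400 = 0.9300
FA = 41/400 = 0.1025
Φ⁻¹(H) = 1.4758
Φ⁻¹(FA) = -1.2674
c = −½·[z(H) + z(FA)] = −0.5 × (1.4758 + (-1.2674)) = -0.1042
c < 0: the forecaster has a liberal response bias.

c = -0.104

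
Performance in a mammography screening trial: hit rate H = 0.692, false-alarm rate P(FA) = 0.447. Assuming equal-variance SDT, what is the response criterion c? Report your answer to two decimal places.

c = -0.18

z(H) = z(0.692) = 0.5015
z(FA) = z(0.447) = -0.1332
c = −½·[z(H) + z(FA)] = −0.5 × (0.5015 + (-0.1332)) = -0.18415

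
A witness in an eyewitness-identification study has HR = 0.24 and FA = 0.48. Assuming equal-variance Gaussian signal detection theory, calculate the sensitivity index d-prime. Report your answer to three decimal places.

z(H) = -0.7063
z(FA) = -0.0502
d' = z(H) − z(FA) = -0.7063 − (-0.0502) = -0.6561

d-prime = -0.656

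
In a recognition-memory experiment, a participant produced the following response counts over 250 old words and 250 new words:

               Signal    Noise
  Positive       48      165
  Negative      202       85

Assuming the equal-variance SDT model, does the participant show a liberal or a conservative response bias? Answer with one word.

z(H) = -0.871, z(FA) = 0.412
c = −½·(z(H) + z(FA)) = 0.2295
c > 0 → conservative criterion (biased toward responding “no”).

conservative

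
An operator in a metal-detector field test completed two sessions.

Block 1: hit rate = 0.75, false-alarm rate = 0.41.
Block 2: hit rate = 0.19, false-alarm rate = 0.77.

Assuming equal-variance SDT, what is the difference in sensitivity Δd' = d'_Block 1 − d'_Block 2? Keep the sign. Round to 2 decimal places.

Δd' = 2.52

Block 1: z(0.75) = 0.674, z(0.41) = -0.228, d' = 0.902
Block 2: z(0.19) = -0.878, z(0.77) = 0.739, d' = -1.617
Δd' = d'_Block 1 − d'_Block 2 = 0.902 − (-1.617) = 2.519
Block 1 has the higher sensitivity.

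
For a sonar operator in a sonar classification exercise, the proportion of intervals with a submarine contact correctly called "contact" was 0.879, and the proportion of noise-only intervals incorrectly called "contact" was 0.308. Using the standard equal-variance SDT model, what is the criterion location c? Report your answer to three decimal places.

c = -0.334

z(H) = z(0.879) = 1.1700
z(FA) = z(0.308) = -0.5015
c = −½·[z(H) + z(FA)] = −0.5 × (1.1700 + (-0.5015)) = -0.33425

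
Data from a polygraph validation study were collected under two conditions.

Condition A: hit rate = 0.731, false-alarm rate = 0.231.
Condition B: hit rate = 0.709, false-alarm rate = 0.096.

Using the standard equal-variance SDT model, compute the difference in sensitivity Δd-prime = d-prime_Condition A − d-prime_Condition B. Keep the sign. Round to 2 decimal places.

Condition A: z(0.731) = 0.616, z(0.231) = -0.736, d' = 1.352
Condition B: z(0.709) = 0.550, z(0.096) = -1.305, d' = 1.855
Δd' = d'_Condition A − d'_Condition B = 1.352 − 1.855 = -0.503
Condition B has the higher sensitivity.

Δd-prime = -0.50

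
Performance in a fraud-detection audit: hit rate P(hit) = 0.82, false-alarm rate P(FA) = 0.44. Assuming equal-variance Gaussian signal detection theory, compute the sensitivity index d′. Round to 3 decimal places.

z(H) = z(0.82) = 0.9154
z(FA) = z(0.44) = -0.1510
d' = z(H) − z(FA) = 0.9154 − (-0.1510) = 1.0664

d′ = 1.066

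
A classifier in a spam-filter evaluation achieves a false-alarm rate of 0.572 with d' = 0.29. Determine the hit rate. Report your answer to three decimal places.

z(false-alarm rate) = z(0.572) = 0.1815
z(H) = z(FA) + d' = 0.1815 + 0.29 = 0.4715
hit rate = Φ(0.4715) = 0.6814

hit rate = 0.681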